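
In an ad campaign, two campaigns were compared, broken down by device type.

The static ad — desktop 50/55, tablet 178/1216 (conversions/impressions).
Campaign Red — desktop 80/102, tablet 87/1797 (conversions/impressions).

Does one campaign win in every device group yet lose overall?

Desktop: the static ad 50/55 = 90.9%, Campaign Red 80/102 = 78.4% → the static ad
Tablet: the static ad 178/1216 = 14.6%, Campaign Red 87/1797 = 4.8% → the static ad
Overall: the static ad 228/1271 = 17.9%, Campaign Red 167/1899 = 8.8% → the static ad
The static ad wins overall and in every device group — no reversal.

No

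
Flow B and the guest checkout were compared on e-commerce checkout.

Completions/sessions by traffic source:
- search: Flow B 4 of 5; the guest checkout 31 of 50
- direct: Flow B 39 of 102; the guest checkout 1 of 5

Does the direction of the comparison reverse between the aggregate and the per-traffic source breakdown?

Search: Flow B 4/5 = 80.0%, the guest checkout 31/50 = 62.0% → Flow B
Direct: Flow B 39/102 = 38.2%, the guest checkout 1/5 = 20.0% → Flow B
Overall: Flow B 43/107 = 40.2%, the guest checkout 32/55 = 58.2% → the guest checkout
Flow B wins each traffic group but the guest checkout wins overall — the comparison reverses. Flow B's sessions skew toward direct, which has a lower base rate.

Yes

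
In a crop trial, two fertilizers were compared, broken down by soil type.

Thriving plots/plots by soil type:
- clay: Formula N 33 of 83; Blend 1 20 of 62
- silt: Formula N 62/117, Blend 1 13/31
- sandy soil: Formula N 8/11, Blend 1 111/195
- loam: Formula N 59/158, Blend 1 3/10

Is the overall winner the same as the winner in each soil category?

Clay: Formula N 33/83 = 39.8%, Blend 1 20/62 = 32.3% → Formula N
Silt: Formula N 62/117 = 53.0%, Blend 1 13/31 = 41.9% → Formula N
Sandy soil: Formula N 8/11 = 72.7%, Blend 1 111/195 = 56.9% → Formula N
Loam: Formula N 59/158 = 37.3%, Blend 1 3/10 = 30.0% → Formula N
Overall: Formula N 162/369 = 43.9%, Blend 1 147/298 = 49.3% → Blend 1
Formula N wins each soil group but Blend 1 wins overall — the comparison reverses. Formula N's plots skew toward loam, which has a lower base rate.

No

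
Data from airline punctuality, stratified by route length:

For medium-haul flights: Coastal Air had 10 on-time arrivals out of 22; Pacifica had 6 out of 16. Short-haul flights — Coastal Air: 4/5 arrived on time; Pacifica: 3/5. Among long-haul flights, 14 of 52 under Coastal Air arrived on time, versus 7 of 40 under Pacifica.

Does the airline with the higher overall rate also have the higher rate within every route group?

Yes

Medium-haul: Coastal Air 10/22 = 45.5%, Pacifica 6/16 = 37.5% → Coastal Air
Short-haul: Coastal Air 4/5 = 80.0%, Pacifica 3/5 = 60.0% → Coastal Air
Long-haul: Coastal Air 14/52 = 26.9%, Pacifica 7/40 = 17.5% → Coastal Air
Overall: Coastal Air 28/79 = 35.4%, Pacifica 16/61 = 26.2% → Coastal Air
Coastal Air wins overall and in every route group — no reversal.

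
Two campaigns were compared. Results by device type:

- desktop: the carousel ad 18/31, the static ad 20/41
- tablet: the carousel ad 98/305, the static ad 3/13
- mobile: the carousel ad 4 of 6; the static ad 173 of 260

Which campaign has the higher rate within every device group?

Desktop: the carousel ad 18/31 = 58.1%, the static ad 20/41 = 48.8% → the carousel ad
Tablet: the carousel ad 98/305 = 32.1%, the static ad 3/13 = 23.1% → the carousel ad
Mobile: the carousel ad 4/6 = 66.7%, the static ad 173/260 = 66.5% → the carousel ad
The carousel ad has the higher rate in all 3 groups.

the carousel ad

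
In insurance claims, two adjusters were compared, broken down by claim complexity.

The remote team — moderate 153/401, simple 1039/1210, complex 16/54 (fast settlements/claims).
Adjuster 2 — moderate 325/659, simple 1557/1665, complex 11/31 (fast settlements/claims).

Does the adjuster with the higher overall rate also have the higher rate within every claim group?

Yes

Moderate: the remote team 153/401 = 38.2%, Adjuster 2 325/659 = 49.3% → Adjuster 2
Simple: the remote team 1039/1210 = 85.9%, Adjuster 2 1557/1665 = 93.5% → Adjuster 2
Complex: the remote team 16/54 = 29.6%, Adjuster 2 11/31 = 35.5% → Adjuster 2
Overall: the remote team 1208/1665 = 72.6%, Adjuster 2 1893/2355 = 80.4% → Adjuster 2
Adjuster 2 wins overall and in every claim group — no reversal.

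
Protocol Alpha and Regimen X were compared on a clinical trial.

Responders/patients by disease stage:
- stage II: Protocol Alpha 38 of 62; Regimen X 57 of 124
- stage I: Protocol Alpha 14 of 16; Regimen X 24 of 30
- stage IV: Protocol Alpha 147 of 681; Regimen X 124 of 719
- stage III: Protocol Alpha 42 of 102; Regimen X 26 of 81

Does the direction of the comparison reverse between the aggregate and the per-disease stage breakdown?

No

Stage II: Protocol Alpha 38/62 = 61.3%, Regimen X 57/124 = 46.0% → Protocol Alpha
Stage I: Protocol Alpha 14/16 = 87.5%, Regimen X 24/30 = 80.0% → Protocol Alpha
Stage IV: Protocol Alpha 147/681 = 21.6%, Regimen X 124/719 = 17.2% → Protocol Alpha
Stage III: Protocol Alpha 42/102 = 41.2%, Regimen X 26/81 = 32.1% → Protocol Alpha
Overall: Protocol Alpha 241/861 = 28.0%, Regimen X 231/954 = 24.2% → Protocol Alpha
Protocol Alpha wins overall and in every disease group — no reversal.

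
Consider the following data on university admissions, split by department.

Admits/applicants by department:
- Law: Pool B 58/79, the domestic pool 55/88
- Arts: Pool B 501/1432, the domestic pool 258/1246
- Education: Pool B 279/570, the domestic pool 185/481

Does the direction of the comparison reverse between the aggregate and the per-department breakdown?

Law: Pool B 58/79 = 73.4%, the domestic pool 55/88 = 62.5% → Pool B
Arts: Pool B 501/1432 = 35.0%, the domestic pool 258/1246 = 20.7% → Pool B
Education: Pool B 279/570 = 48.9%, the domestic pool 185/481 = 38.5% → Pool B
Overall: Pool B 838/2081 = 40.3%, the domestic pool 498/1815 = 27.4% → Pool B
Pool B wins overall and in every department group — no reversal.

No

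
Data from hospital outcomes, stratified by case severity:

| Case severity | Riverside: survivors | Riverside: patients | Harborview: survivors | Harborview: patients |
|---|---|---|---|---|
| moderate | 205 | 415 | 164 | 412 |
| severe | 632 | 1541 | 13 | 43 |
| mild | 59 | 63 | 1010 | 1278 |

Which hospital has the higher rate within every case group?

Riverside

Moderate: Riverside 205/415 = 49.4%, Harborview 164/412 = 39.8% → Riverside
Severe: Riverside 632/1541 = 41.0%, Harborview 13/43 = 30.2% → Riverside
Mild: Riverside 59/63 = 93.7%, Harborview 1010/1278 = 79.0% → Riverside
Riverside has the higher rate in all 3 groups.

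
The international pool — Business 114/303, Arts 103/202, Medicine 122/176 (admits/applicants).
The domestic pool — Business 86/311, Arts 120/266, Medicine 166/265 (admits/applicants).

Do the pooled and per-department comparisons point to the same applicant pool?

Business: the international pool 114/303 = 37.6%, the domestic pool 86/311 = 27.7% → the international pool
Arts: the international pool 103/202 = 51.0%, the domestic pool 120/266 = 45.1% → the international pool
Medicine: the international pool 122/176 = 69.3%, the domestic pool 166/265 = 62.6% → the international pool
Overall: the international pool 339/681 = 49.8%, the domestic pool 372/842 = 44.2% → the international pool
The international pool wins overall and in every department group — no reversal.

Yes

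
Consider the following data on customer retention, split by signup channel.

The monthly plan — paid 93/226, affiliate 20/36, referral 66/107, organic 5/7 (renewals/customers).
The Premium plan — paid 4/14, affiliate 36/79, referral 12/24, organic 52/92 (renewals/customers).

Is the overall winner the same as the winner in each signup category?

Paid: the monthly plan 93/226 = 41.2%, the Premium plan 4/14 = 28.6% → the monthly plan
Affiliate: the monthly plan 20/36 = 55.6%, the Premium plan 36/79 = 45.6% → the monthly plan
Referral: the monthly plan 66/107 = 61.7%, the Premium plan 12/24 = 50.0% → the monthly plan
Organic: the monthly plan 5/7 = 71.4%, the Premium plan 52/92 = 56.5% → the monthly plan
Overall: the monthly plan 184/376 = 48.9%, the Premium plan 104/209 = 49.8% → the Premium plan
The monthly plan wins each signup group but the Premium plan wins overall — the comparison reverses. The monthly plan's customers skew toward paid, which has a lower base rate.

No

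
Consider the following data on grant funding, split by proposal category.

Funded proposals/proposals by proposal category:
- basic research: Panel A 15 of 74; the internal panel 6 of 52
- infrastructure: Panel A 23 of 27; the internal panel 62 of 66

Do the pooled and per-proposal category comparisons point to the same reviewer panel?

Basic research: Panel A 15/74 = 20.3%, the internal panel 6/52 = 11.5% → Panel A
Infrastructure: Panel A 23/27 = 85.2%, the internal panel 62/66 = 93.9% → the internal panel
Overall: Panel A 38/101 = 37.6%, the internal panel 68/118 = 57.6% → the internal panel
Neither sweeps: Panel A wins 1 of 2 groups, the internal panel wins 1. The internal panel wins overall but not every group — no Simpson reversal.

No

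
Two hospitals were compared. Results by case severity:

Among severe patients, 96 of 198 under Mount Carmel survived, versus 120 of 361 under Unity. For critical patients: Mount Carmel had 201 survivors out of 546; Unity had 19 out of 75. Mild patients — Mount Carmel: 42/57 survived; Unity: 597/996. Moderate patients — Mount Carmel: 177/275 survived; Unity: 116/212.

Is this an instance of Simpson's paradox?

Severe: Mount Carmel 96/198 = 48.5%, Unity 120/361 = 33.2% → Mount Carmel
Critical: Mount Carmel 201/546 = 36.8%, Unity 19/75 = 25.3% → Mount Carmel
Mild: Mount Carmel 42/57 = 73.7%, Unity 597/996 = 59.9% → Mount Carmel
Moderate: Mount Carmel 177/275 = 64.4%, Unity 116/212 = 54.7% → Mount Carmel
Overall: Mount Carmel 516/1076 = 48.0%, Unity 852/1644 = 51.8% → Unity
Mount Carmel wins each case group but Unity wins overall — the comparison reverses. Mount Carmel's patients skew toward critical, which has a lower base rate.

Yes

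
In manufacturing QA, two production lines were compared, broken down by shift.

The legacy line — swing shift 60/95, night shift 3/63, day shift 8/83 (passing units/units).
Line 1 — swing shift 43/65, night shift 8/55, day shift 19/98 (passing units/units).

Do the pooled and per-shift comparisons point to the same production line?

Yes

Swing shift: the legacy line 60/95 = 63.2%, Line 1 43/65 = 66.2% → Line 1
Night shift: the legacy line 3/63 = 4.8%, Line 1 8/55 = 14.5% → Line 1
Day shift: the legacy line 8/83 = 9.6%, Line 1 19/98 = 19.4% → Line 1
Overall: the legacy line 71/241 = 29.5%, Line 1 70/218 = 32.1% → Line 1
Line 1 wins overall and in every shift group — no reversal.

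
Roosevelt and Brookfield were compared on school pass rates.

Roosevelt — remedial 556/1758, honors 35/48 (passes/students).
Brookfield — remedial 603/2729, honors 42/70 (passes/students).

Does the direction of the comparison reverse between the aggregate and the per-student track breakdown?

Remedial: Roosevelt 556/1758 = 31.6%, Brookfield 603/2729 = 22.1% → Roosevelt
Honors: Roosevelt 35/48 = 72.9%, Brookfield 42/70 = 60.0% → Roosevelt
Overall: Roosevelt 591/1806 = 32.7%, Brookfield 645/2799 = 23.0% → Roosevelt
Roosevelt wins overall and in every student group — no reversal.

No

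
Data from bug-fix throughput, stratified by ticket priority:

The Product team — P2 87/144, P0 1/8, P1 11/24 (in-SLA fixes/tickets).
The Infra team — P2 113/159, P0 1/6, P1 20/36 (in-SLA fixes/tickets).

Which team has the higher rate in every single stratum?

P2: the Product team 87/144 = 60.4%, the Infra team 113/159 = 71.1% → the Infra team
P0: the Product team 1/8 = 12.5%, the Infra team 1/6 = 16.7% → the Infra team
P1: the Product team 11/24 = 45.8%, the Infra team 20/36 = 55.6% → the Infra team
The Infra team has the higher rate in all 3 groups.

the Infra team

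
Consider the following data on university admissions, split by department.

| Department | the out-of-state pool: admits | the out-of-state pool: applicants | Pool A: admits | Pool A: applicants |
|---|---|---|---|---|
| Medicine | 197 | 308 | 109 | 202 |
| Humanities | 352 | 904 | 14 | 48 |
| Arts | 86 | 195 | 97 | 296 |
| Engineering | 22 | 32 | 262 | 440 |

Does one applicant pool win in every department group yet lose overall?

Yes

Medicine: the out-of-state pool 197/308 = 64.0%, Pool A 109/202 = 54.0% → the out-of-state pool
Humanities: the out-of-state pool 352/904 = 38.9%, Pool A 14/48 = 29.2% → the out-of-state pool
Arts: the out-of-state pool 86/195 = 44.1%, Pool A 97/296 = 32.8% → the out-of-state pool
Engineering: the out-of-state pool 22/32 = 68.8%, Pool A 262/440 = 59.5% → the out-of-state pool
Overall: the out-of-state pool 657/1439 = 45.7%, Pool A 482/986 = 48.9% → Pool A
The out-of-state pool wins each department group but Pool A wins overall — the comparison reverses. The out-of-state pool's applicants skew toward Humanities, which has a lower base rate.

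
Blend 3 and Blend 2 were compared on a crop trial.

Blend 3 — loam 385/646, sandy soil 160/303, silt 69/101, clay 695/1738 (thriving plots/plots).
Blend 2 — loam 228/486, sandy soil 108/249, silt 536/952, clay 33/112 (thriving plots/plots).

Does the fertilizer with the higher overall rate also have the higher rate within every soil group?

No

Loam: Blend 3 385/646 = 59.6%, Blend 2 228/486 = 46.9% → Blend 3
Sandy soil: Blend 3 160/303 = 52.8%, Blend 2 108/249 = 43.4% → Blend 3
Silt: Blend 3 69/101 = 68.3%, Blend 2 536/952 = 56.3% → Blend 3
Clay: Blend 3 695/1738 = 40.0%, Blend 2 33/112 = 29.5% → Blend 3
Overall: Blend 3 1309/2788 = 47.0%, Blend 2 905/1799 = 50.3% → Blend 2
Blend 3 wins each soil group but Blend 2 wins overall — the comparison reverses. Blend 3's plots skew toward clay, which has a lower base rate.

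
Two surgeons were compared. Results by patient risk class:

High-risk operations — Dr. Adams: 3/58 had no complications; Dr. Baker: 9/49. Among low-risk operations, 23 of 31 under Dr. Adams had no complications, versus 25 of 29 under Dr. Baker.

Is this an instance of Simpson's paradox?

No

High-risk: Dr. Adams 3/58 = 5.2%, Dr. Baker 9/49 = 18.4% → Dr. Baker
Low-risk: Dr. Adams 23/31 = 74.2%, Dr. Baker 25/29 = 86.2% → Dr. Baker
Overall: Dr. Adams 26/89 = 29.2%, Dr. Baker 34/78 = 43.6% → Dr. Baker
Dr. Baker wins overall and in every patient risk group — no reversal.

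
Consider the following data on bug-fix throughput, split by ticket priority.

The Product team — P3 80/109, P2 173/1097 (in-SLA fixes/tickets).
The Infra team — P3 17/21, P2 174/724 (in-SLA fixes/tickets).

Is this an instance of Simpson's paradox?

P3: the Product team 80/109 = 73.4%, the Infra team 17/21 = 81.0% → the Infra team
P2: the Product team 173/1097 = 15.8%, the Infra team 174/724 = 24.0% → the Infra team
Overall: the Product team 253/1206 = 21.0%, the Infra team 191/745 = 25.6% → the Infra team
The Infra team wins overall and in every ticket group — no reversal.

No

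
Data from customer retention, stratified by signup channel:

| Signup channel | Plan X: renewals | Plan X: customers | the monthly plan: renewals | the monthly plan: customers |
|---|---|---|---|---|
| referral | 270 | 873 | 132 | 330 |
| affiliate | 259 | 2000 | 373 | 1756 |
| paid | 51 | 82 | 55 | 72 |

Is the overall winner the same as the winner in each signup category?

Yes

Referral: Plan X 270/873 = 30.9%, the monthly plan 132/330 = 40.0% → the monthly plan
Affiliate: Plan X 259/2000 = 12.9%, the monthly plan 373/1756 = 21.2% → the monthly plan
Paid: Plan X 51/82 = 62.2%, the monthly plan 55/72 = 76.4% → the monthly plan
Overall: Plan X 580/2955 = 19.6%, the monthly plan 560/2158 = 25.9% → the monthly plan
The monthly plan wins overall and in every signup group — no reversal.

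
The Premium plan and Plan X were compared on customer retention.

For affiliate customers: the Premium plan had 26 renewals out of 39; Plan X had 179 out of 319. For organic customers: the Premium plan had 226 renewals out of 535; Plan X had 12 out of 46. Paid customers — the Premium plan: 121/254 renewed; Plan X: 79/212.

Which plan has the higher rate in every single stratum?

Affiliate: the Premium plan 26/39 = 66.7%, Plan X 179/319 = 56.1% → the Premium plan
Organic: the Premium plan 226/535 = 42.2%, Plan X 12/46 = 26.1% → the Premium plan
Paid: the Premium plan 121/254 = 47.6%, Plan X 79/212 = 37.3% → the Premium plan
The Premium plan has the higher rate in all 3 groups.

the Premium plan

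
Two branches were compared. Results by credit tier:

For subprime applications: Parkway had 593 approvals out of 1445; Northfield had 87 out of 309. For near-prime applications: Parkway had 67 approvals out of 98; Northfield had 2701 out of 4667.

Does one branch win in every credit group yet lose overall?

Yes

Subprime: Parkway 593/1445 = 41.0%, Northfield 87/309 = 28.2% → Parkway
Near-prime: Parkway 67/98 = 68.4%, Northfield 2701/4667 = 57.9% → Parkway
Overall: Parkway 660/1543 = 42.8%, Northfield 2788/4976 = 56.0% → Northfield
Parkway wins each credit group but Northfield wins overall — the comparison reverses. Parkway's applications skew toward subprime, which has a lower base rate.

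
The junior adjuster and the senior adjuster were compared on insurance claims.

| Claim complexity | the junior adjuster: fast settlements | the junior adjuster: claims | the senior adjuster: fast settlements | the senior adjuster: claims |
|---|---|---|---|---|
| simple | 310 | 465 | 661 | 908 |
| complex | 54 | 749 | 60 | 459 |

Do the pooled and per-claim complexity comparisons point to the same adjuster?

Simple: the junior adjuster 310/465 = 66.7%, the senior adjuster 661/908 = 72.8% → the senior adjuster
Complex: the junior adjuster 54/749 = 7.2%, the senior adjuster 60/459 = 13.1% → the senior adjuster
Overall: the junior adjuster 364/1214 = 30.0%, the senior adjuster 721/1367 = 52.7% → the senior adjuster
The senior adjuster wins overall and in every claim group — no reversal.

Yes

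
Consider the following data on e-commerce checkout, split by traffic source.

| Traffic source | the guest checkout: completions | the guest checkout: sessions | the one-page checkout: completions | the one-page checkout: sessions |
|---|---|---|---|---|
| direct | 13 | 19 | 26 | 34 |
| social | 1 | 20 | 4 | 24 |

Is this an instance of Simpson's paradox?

Direct: the guest checkout 13/19 = 68.4%, the one-page checkout 26/34 = 76.5% → the one-page checkout
Social: the guest checkout 1/20 = 5.0%, the one-page checkout 4/24 = 16.7% → the one-page checkout
Overall: the guest checkout 14/39 = 35.9%, the one-page checkout 30/58 = 51.7% → the one-page checkout
The one-page checkout wins overall and in every traffic group — no reversal.

No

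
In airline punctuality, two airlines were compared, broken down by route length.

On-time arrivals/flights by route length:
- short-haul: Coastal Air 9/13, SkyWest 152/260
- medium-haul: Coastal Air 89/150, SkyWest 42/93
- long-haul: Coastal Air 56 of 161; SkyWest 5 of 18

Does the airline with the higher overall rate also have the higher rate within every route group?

Short-haul: Coastal Air 9/13 = 69.2%, SkyWest 152/260 = 58.5% → Coastal Air
Medium-haul: Coastal Air 89/150 = 59.3%, SkyWest 42/93 = 45.2% → Coastal Air
Long-haul: Coastal Air 56/161 = 34.8%, SkyWest 5/18 = 27.8% → Coastal Air
Overall: Coastal Air 154/324 = 47.5%, SkyWest 199/371 = 53.6% → SkyWest
Coastal Air wins each route group but SkyWest wins overall — the comparison reverses. Coastal Air's flights skew toward long-haul, which has a lower base rate.

No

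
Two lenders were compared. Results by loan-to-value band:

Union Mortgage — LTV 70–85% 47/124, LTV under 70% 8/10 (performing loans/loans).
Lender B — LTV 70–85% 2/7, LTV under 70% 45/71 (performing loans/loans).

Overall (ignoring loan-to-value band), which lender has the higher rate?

LTV 70–85%: Union Mortgage 47/124 = 37.9%, Lender B 2/7 = 28.6% → Union Mortgage
LTV under 70%: Union Mortgage 8/10 = 80.0%, Lender B 45/71 = 63.4% → Union Mortgage
Overall: Union Mortgage 55/134 = 41.0%, Lender B 47/78 = 60.3% → Lender B
(Union Mortgage wins every loan-to-value group but Lender B wins overall — Union Mortgage's loans skew toward the low-rate LTV 70–85% group.)

Lender B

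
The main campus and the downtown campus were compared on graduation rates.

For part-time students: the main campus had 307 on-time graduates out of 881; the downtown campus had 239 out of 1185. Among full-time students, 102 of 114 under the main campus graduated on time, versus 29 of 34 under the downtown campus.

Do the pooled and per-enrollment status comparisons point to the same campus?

Part-time: the main campus 307/881 = 34.8%, the downtown campus 239/1185 = 20.2% → the main campus
Full-time: the main campus 102/114 = 89.5%, the downtown campus 29/34 = 85.3% → the main campus
Overall: the main campus 409/995 = 41.1%, the downtown campus 268/1219 = 22.0% → the main campus
The main campus wins overall and in every enrollment group — no reversal.

Yes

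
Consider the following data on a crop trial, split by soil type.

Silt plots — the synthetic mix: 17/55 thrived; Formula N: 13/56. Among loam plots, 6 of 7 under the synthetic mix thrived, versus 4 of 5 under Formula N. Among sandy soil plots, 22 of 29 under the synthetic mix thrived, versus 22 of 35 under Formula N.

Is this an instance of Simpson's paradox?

No

Silt: the synthetic mix 17/55 = 30.9%, Formula N 13/56 = 23.2% → the synthetic mix
Loam: the synthetic mix 6/7 = 85.7%, Formula N 4/5 = 80.0% → the synthetic mix
Sandy soil: the synthetic mix 22/29 = 75.9%, Formula N 22/35 = 62.9% → the synthetic mix
Overall: the synthetic mix 45/91 = 49.5%, Formula N 39/96 = 40.6% → the synthetic mix
The synthetic mix wins overall and in every soil group — no reversal.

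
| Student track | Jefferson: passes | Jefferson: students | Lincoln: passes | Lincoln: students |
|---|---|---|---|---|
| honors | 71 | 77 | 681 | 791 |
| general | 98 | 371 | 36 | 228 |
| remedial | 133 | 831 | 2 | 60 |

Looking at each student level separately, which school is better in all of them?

Jefferson

Honors: Jefferson 71/77 = 92.2%, Lincoln 681/791 = 86.1% → Jefferson
General: Jefferson 98/371 = 26.4%, Lincoln 36/228 = 15.8% → Jefferson
Remedial: Jefferson 133/831 = 16.0%, Lincoln 2/60 = 3.3% → Jefferson
Jefferson has the higher rate in all 3 groups.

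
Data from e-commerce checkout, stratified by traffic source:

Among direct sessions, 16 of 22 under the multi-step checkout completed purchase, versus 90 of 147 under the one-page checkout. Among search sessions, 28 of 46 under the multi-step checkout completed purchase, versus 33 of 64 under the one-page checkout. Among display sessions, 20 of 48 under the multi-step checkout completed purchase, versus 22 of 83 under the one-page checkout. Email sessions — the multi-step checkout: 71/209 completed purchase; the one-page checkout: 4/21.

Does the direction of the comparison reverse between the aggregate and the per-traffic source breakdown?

Direct: the multi-step checkout 16/22 = 72.7%, the one-page checkout 90/147 = 61.2% → the multi-step checkout
Search: the multi-step checkout 28/46 = 60.9%, the one-page checkout 33/64 = 51.6% → the multi-step checkout
Display: the multi-step checkout 20/48 = 41.7%, the one-page checkout 22/83 = 26.5% → the multi-step checkout
Email: the multi-step checkout 71/209 = 34.0%, the one-page checkout 4/21 = 19.0% → the multi-step checkout
Overall: the multi-step checkout 135/325 = 41.5%, the one-page checkout 149/315 = 47.3% → the one-page checkout
The multi-step checkout wins each traffic group but the one-page checkout wins overall — the comparison reverses. The multi-step checkout's sessions skew toward email, which has a lower base rate.

Yes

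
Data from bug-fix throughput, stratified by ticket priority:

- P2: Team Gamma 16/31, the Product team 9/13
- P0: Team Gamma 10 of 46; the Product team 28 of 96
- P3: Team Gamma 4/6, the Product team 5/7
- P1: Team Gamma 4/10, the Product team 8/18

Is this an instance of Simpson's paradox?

P2: Team Gamma 16/31 = 51.6%, the Product team 9/13 = 69.2% → the Product team
P0: Team Gamma 10/46 = 21.7%, the Product team 28/96 = 29.2% → the Product team
P3: Team Gamma 4/6 = 66.7%, the Product team 5/7 = 71.4% → the Product team
P1: Team Gamma 4/10 = 40.0%, the Product team 8/18 = 44.4% → the Product team
Overall: Team Gamma 34/93 = 36.6%, the Product team 50/134 = 37.3% → the Product team
The Product team wins overall and in every ticket group — no reversal.

No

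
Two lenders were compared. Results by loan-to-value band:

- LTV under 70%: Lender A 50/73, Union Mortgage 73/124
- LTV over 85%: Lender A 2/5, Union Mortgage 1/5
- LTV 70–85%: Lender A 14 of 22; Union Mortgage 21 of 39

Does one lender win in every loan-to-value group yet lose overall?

No

LTV under 70%: Lender A 50/73 = 68.5%, Union Mortgage 73/124 = 58.9% → Lender A
LTV over 85%: Lender A 2/5 = 40.0%, Union Mortgage 1/5 = 20.0% → Lender A
LTV 70–85%: Lender A 14/22 = 63.6%, Union Mortgage 21/39 = 53.8% → Lender A
Overall: Lender A 66/100 = 66.0%, Union Mortgage 95/168 = 56.5% → Lender A
Lender A wins overall and in every loan-to-value group — no reversal.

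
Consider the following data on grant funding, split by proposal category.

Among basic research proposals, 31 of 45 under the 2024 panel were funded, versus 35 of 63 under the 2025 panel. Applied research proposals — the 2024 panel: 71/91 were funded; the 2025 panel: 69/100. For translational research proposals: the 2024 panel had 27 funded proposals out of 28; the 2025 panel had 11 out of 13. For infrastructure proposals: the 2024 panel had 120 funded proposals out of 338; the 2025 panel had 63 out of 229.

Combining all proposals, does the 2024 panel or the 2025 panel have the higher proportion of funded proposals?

the 2024 panel

Basic research: the 2024 panel 31/45 = 68.9%, the 2025 panel 35/63 = 55.6% → the 2024 panel
Applied research: the 2024 panel 71/91 = 78.0%, the 2025 panel 69/100 = 69.0% → the 2024 panel
Translational research: the 2024 panel 27/28 = 96.4%, the 2025 panel 11/13 = 84.6% → the 2024 panel
Infrastructure: the 2024 panel 120/338 = 35.5%, the 2025 panel 63/229 = 27.5% → the 2024 panel
Overall: the 2024 panel 249/502 = 49.6%, the 2025 panel 178/405 = 44.0% → the 2024 panel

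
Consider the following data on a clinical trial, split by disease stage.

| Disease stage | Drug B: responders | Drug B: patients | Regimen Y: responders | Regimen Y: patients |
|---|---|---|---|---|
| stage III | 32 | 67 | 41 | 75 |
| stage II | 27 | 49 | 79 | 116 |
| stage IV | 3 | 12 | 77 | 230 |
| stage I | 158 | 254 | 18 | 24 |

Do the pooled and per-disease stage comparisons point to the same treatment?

No

Stage III: Drug B 32/67 = 47.8%, Regimen Y 41/75 = 54.7% → Regimen Y
Stage II: Drug B 27/49 = 55.1%, Regimen Y 79/116 = 68.1% → Regimen Y
Stage IV: Drug B 3/12 = 25.0%, Regimen Y 77/230 = 33.5% → Regimen Y
Stage I: Drug B 158/254 = 62.2%, Regimen Y 18/24 = 75.0% → Regimen Y
Overall: Drug B 220/382 = 57.6%, Regimen Y 215/445 = 48.3% → Drug B
Regimen Y wins each disease group but Drug B wins overall — the comparison reverses. Regimen Y's patients skew toward stage IV, which has a lower base rate.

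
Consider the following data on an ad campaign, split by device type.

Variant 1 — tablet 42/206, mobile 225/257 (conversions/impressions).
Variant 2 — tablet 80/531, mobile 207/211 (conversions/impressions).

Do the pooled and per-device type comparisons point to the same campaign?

No

Tablet: Variant 1 42/206 = 20.4%, Variant 2 80/531 = 15.1% → Variant 1
Mobile: Variant 1 225/257 = 87.5%, Variant 2 207/211 = 98.1% → Variant 2
Overall: Variant 1 267/463 = 57.7%, Variant 2 287/742 = 38.7% → Variant 1
Neither sweeps: Variant 1 wins 1 of 2 groups, Variant 2 wins 1. Variant 1 wins overall but not every group — no Simpson reversal.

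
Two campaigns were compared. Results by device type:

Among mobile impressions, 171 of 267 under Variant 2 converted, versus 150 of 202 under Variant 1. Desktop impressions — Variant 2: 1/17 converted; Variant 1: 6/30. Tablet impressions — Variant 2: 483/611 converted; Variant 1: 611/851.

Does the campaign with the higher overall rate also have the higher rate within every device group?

Mobile: Variant 2 171/267 = 64.0%, Variant 1 150/202 = 74.3% → Variant 1
Desktop: Variant 2 1/17 = 5.9%, Variant 1 6/30 = 20.0% → Variant 1
Tablet: Variant 2 483/611 = 79.1%, Variant 1 611/851 = 71.8% → Variant 2
Overall: Variant 2 655/895 = 73.2%, Variant 1 767/1083 = 70.8% → Variant 2
Neither sweeps: Variant 2 wins 1 of 3 groups, Variant 1 wins 2. Variant 2 wins overall but not every group — no Simpson reversal.

No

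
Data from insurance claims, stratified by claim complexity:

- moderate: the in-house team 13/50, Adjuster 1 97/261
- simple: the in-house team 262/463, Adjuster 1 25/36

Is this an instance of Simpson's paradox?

Yes

Moderate: the in-house team 13/50 = 26.0%, Adjuster 1 97/261 = 37.2% → Adjuster 1
Simple: the in-house team 262/463 = 56.6%, Adjuster 1 25/36 = 69.4% → Adjuster 1
Overall: the in-house team 275/513 = 53.6%, Adjuster 1 122/297 = 41.1% → the in-house team
Adjuster 1 wins each claim group but the in-house team wins overall — the comparison reverses. Adjuster 1's claims skew toward moderate, which has a lower base rate.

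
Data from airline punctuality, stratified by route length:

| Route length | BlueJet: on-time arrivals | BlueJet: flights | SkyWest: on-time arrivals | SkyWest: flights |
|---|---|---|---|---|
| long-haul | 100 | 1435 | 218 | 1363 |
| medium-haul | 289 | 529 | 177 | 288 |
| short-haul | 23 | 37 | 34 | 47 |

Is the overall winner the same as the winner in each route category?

Yes

Long-haul: BlueJet 100/1435 = 7.0%, SkyWest 218/1363 = 16.0% → SkyWest
Medium-haul: BlueJet 289/529 = 54.6%, SkyWest 177/288 = 61.5% → SkyWest
Short-haul: BlueJet 23/37 = 62.2%, SkyWest 34/47 = 72.3% → SkyWest
Overall: BlueJet 412/2001 = 20.6%, SkyWest 429/1698 = 25.3% → SkyWest
SkyWest wins overall and in every route group — no reversal.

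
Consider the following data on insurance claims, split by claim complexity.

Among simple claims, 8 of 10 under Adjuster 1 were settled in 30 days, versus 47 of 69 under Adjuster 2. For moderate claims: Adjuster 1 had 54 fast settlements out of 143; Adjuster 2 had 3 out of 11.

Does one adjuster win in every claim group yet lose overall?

Yes

Simple: Adjuster 1 8/10 = 80.0%, Adjuster 2 47/69 = 68.1% → Adjuster 1
Moderate: Adjuster 1 54/143 = 37.8%, Adjuster 2 3/11 = 27.3% → Adjuster 1
Overall: Adjuster 1 62/153 = 40.5%, Adjuster 2 50/80 = 62.5% → Adjuster 2
Adjuster 1 wins each claim group but Adjuster 2 wins overall — the comparison reverses. Adjuster 1's claims skew toward moderate, which has a lower base rate.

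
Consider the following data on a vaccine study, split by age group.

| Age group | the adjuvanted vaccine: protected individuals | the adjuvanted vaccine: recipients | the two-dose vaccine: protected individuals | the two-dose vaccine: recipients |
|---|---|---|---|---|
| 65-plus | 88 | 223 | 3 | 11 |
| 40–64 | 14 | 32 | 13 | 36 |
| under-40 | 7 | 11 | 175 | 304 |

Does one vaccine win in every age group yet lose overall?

Yes

65-plus: the adjuvanted vaccine 88/223 = 39.5%, the two-dose vaccine 3/11 = 27.3% → the adjuvanted vaccine
40–64: the adjuvanted vaccine 14/32 = 43.8%, the two-dose vaccine 13/36 = 36.1% → the adjuvanted vaccine
Under-40: the adjuvanted vaccine 7/11 = 63.6%, the two-dose vaccine 175/304 = 57.6% → the adjuvanted vaccine
Overall: the adjuvanted vaccine 109/266 = 41.0%, the two-dose vaccine 191/351 = 54.4% → the two-dose vaccine
The adjuvanted vaccine wins each age group but the two-dose vaccine wins overall — the comparison reverses. The adjuvanted vaccine's recipients skew toward 65-plus, which has a lower base rate.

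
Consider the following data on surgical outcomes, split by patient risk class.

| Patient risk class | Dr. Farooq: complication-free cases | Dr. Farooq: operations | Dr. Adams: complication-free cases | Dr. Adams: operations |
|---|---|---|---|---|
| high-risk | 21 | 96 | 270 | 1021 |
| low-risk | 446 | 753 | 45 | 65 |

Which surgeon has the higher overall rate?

High-risk: Dr. Farooq 21/96 = 21.9%, Dr. Adams 270/1021 = 26.4% → Dr. Adams
Low-risk: Dr. Farooq 446/753 = 59.2%, Dr. Adams 45/65 = 69.2% → Dr. Adams
Overall: Dr. Farooq 467/849 = 55.0%, Dr. Adams 315/1086 = 29.0% → Dr. Farooq
(Dr. Adams wins every patient risk group but Dr. Farooq wins overall — Dr. Adams's operations skew toward the low-rate high-risk group.)

Dr. Farooq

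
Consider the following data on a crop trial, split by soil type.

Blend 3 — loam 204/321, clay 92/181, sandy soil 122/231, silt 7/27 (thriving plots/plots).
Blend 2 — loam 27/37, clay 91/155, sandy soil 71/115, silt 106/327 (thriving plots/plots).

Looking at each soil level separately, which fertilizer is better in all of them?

Blend 2

Loam: Blend 3 204/321 = 63.6%, Blend 2 27/37 = 73.0% → Blend 2
Clay: Blend 3 92/181 = 50.8%, Blend 2 91/155 = 58.7% → Blend 2
Sandy soil: Blend 3 122/231 = 52.8%, Blend 2 71/115 = 61.7% → Blend 2
Silt: Blend 3 7/27 = 25.9%, Blend 2 106/327 = 32.4% → Blend 2
Blend 2 has the higher rate in all 4 groups.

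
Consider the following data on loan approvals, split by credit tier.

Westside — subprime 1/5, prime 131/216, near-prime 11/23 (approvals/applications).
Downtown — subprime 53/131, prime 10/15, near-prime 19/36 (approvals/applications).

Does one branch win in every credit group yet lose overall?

Yes

Subprime: Westside 1/5 = 20.0%, Downtown 53/131 = 40.5% → Downtown
Prime: Westside 131/216 = 60.6%, Downtown 10/15 = 66.7% → Downtown
Near-prime: Westside 11/23 = 47.8%, Downtown 19/36 = 52.8% → Downtown
Overall: Westside 143/244 = 58.6%, Downtown 82/182 = 45.1% → Westside
Downtown wins each credit group but Westside wins overall — the comparison reverses. Downtown's applications skew toward subprime, which has a lower base rate.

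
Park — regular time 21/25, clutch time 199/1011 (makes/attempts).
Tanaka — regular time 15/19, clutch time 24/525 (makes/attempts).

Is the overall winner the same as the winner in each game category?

Yes

Regular time: Park 21/25 = 84.0%, Tanaka 15/19 = 78.9% → Park
Clutch time: Park 199/1011 = 19.7%, Tanaka 24/525 = 4.6% → Park
Overall: Park 220/1036 = 21.2%, Tanaka 39/544 = 7.2% → Park
Park wins overall and in every game group — no reversal.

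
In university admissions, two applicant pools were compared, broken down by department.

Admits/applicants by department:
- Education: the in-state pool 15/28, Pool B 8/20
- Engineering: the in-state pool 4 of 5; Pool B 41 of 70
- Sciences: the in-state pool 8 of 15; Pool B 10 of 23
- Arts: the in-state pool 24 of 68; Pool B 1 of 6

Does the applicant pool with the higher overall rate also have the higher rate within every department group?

No

Education: the in-state pool 15/28 = 53.6%, Pool B 8/20 = 40.0% → the in-state pool
Engineering: the in-state pool 4/5 = 80.0%, Pool B 41/70 = 58.6% → the in-state pool
Sciences: the in-state pool 8/15 = 53.3%, Pool B 10/23 = 43.5% → the in-state pool
Arts: the in-state pool 24/68 = 35.3%, Pool B 1/6 = 16.7% → the in-state pool
Overall: the in-state pool 51/116 = 44.0%, Pool B 60/119 = 50.4% → Pool B
The in-state pool wins each department group but Pool B wins overall — the comparison reverses. The in-state pool's applicants skew toward Arts, which has a lower base rate.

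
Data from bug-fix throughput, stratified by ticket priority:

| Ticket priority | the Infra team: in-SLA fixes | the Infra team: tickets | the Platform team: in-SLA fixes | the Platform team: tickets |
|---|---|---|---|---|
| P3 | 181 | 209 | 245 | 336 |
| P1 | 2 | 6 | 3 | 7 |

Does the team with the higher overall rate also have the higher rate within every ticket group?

P3: the Infra team 181/209 = 86.6%, the Platform team 245/336 = 72.9% → the Infra team
P1: the Infra team 2/6 = 33.3%, the Platform team 3/7 = 42.9% → the Platform team
Overall: the Infra team 183/215 = 85.1%, the Platform team 248/343 = 72.3% → the Infra team
Neither sweeps: the Infra team wins 1 of 2 groups, the Platform team wins 1. The Infra team wins overall but not every group — no Simpson reversal.

No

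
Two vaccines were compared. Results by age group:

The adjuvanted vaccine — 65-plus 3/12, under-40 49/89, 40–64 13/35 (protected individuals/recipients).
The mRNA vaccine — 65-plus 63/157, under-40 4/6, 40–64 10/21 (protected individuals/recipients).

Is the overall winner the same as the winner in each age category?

No

65-plus: the adjuvanted vaccine 3/12 = 25.0%, the mRNA vaccine 63/157 = 40.1% → the mRNA vaccine
Under-40: the adjuvanted vaccine 49/89 = 55.1%, the mRNA vaccine 4/6 = 66.7% → the mRNA vaccine
40–64: the adjuvanted vaccine 13/35 = 37.1%, the mRNA vaccine 10/21 = 47.6% → the mRNA vaccine
Overall: the adjuvanted vaccine 65/136 = 47.8%, the mRNA vaccine 77/184 = 41.8% → the adjuvanted vaccine
The mRNA vaccine wins each age group but the adjuvanted vaccine wins overall — the comparison reverses. The mRNA vaccine's recipients skew toward 65-plus, which has a lower base rate.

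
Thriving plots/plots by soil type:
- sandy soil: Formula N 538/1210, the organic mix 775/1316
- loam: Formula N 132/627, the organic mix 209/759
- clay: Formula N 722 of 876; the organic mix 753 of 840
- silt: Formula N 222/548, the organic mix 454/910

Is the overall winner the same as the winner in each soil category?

Yes

Sandy soil: Formula N 538/1210 = 44.5%, the organic mix 775/1316 = 58.9% → the organic mix
Loam: Formula N 132/627 = 21.1%, the organic mix 209/759 = 27.5% → the organic mix
Clay: Formula N 722/876 = 82.4%, the organic mix 753/840 = 89.6% → the organic mix
Silt: Formula N 222/548 = 40.5%, the organic mix 454/910 = 49.9% → the organic mix
Overall: Formula N 1614/3261 = 49.5%, the organic mix 2191/3825 = 57.3% → the organic mix
The organic mix wins overall and in every soil group — no reversal.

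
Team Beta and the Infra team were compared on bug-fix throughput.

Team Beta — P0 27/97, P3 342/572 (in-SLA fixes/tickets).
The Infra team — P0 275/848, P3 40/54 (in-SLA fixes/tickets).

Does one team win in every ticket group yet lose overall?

P0: Team Beta 27/97 = 27.8%, the Infra team 275/848 = 32.4% → the Infra team
P3: Team Beta 342/572 = 59.8%, the Infra team 40/54 = 74.1% → the Infra team
Overall: Team Beta 369/669 = 55.2%, the Infra team 315/902 = 34.9% → Team Beta
The Infra team wins each ticket group but Team Beta wins overall — the comparison reverses. The Infra team's tickets skew toward P0, which has a lower base rate.

Yes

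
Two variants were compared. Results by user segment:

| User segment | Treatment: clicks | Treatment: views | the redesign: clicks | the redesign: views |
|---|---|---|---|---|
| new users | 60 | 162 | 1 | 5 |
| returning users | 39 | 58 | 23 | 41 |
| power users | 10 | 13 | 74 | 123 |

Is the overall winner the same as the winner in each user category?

No

New users: Treatment 60/162 = 37.0%, the redesign 1/5 = 20.0% → Treatment
Returning users: Treatment 39/58 = 67.2%, the redesign 23/41 = 56.1% → Treatment
Power users: Treatment 10/13 = 76.9%, the redesign 74/123 = 60.2% → Treatment
Overall: Treatment 109/233 = 46.8%, the redesign 98/169 = 58.0% → the redesign
Treatment wins each user group but the redesign wins overall — the comparison reverses. Treatment's views skew toward new users, which has a lower base rate.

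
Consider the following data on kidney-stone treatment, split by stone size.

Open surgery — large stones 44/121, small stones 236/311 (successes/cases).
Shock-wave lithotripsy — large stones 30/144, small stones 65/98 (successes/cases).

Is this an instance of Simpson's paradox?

Large stones: open surgery 44/121 = 36.4%, shock-wave lithotripsy 30/144 = 20.8% → open surgery
Small stones: open surgery 236/311 = 75.9%, shock-wave lithotripsy 65/98 = 66.3% → open surgery
Overall: open surgery 280/432 = 64.8%, shock-wave lithotripsy 95/242 = 39.3% → open surgery
Open surgery wins overall and in every stone group — no reversal.

No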